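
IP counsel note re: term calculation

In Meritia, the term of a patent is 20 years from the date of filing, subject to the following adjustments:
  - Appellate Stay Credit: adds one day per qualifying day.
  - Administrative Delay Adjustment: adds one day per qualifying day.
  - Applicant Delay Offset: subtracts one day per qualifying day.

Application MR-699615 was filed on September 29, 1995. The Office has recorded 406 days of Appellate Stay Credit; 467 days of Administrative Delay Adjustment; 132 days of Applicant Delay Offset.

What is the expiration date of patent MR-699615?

Base term: filing date + 20 years → 29 September 2015.
Appellate Stay Credit: +406 days → 8 November 2016.
Administrative Delay Adjustment: +467 days → 18 February 2018.
Applicant Delay Offset: −132 days → 9 October 2017.

2017-10-09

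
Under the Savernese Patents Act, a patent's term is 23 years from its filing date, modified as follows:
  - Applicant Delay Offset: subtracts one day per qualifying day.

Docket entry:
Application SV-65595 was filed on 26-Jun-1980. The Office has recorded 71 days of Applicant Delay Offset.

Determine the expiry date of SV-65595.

Base term: filing date + 23 years → 26 June 2003.
Applicant Delay Offset: −71 days → 16 April 2003.

2003-04-16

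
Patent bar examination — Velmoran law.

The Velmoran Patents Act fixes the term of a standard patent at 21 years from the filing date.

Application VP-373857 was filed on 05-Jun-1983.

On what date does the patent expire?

2004-06-05

Filing date + 21 years → 5 June 2004.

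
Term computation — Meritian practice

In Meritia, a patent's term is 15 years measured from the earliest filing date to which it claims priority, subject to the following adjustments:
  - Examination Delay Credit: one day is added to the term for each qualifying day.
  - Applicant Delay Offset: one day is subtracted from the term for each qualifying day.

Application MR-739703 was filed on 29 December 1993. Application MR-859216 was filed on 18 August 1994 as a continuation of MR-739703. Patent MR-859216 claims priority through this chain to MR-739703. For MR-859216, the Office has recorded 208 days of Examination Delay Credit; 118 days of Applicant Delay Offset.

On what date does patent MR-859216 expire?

Earliest priority filing: 29 December 1993.
Base term: 29 December 1993 + 15 years → 29 December 2008.
Examination Delay Credit: +208 days → 25 July 2009.
Applicant Delay Offset: −118 days → 29 March 2009.

March 29, 2009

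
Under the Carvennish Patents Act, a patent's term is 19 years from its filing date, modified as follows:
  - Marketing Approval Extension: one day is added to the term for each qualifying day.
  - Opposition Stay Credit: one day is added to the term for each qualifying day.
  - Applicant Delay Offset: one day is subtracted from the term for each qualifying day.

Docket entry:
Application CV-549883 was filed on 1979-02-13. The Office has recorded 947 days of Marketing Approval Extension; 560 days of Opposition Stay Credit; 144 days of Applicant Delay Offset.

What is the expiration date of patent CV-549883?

Base term: filing date + 19 years → 13 February 1998.
Marketing Approval Extension: +947 days → 17 September 2000.
Opposition Stay Credit: +560 days → 31 March 2002.
Applicant Delay Offset: −144 days → 7 November 2001.

November 7, 2001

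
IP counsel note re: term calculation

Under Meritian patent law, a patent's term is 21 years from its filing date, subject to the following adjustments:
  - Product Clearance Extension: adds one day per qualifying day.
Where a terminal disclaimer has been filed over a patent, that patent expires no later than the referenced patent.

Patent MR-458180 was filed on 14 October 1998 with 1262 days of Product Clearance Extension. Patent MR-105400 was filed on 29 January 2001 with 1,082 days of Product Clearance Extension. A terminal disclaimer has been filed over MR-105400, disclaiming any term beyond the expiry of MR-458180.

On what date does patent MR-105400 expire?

2023-03-29

Natural term of MR-105400:
  Base: filing + 21 years → 29 January 2022.
  Product Clearance Extension: +1082 days → 15 January 2025.
Expiry of referenced patent MR-458180:
  Base: filing + 21 years → 14 October 2019.
  Product Clearance Extension: +1262 days → 29 March 2023.
Terminal disclaimer: MR-105400 expires on the earlier of 15 January 2025 and 29 March 2023.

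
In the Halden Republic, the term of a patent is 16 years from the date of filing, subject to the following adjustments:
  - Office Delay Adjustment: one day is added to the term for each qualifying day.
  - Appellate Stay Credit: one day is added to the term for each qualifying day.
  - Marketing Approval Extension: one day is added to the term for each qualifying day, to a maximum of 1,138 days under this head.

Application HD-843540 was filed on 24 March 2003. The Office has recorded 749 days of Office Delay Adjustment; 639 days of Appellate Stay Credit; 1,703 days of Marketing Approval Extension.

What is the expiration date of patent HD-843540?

Base term: filing date + 16 years → 24 March 2019.
Office Delay Adjustment: +749 days → 11 April 2021.
Appellate Stay Credit: +639 days → 10 January 2023.
Marketing Approval Extension: 1703 days claimed exceeds the 1138-day cap, so +1138 days → 21 February 2026.

2026-02-21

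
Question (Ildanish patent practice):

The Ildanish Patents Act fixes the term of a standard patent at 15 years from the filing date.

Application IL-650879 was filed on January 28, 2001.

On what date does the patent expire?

Filing date + 15 years → 28 January 2016.

January 28, 2016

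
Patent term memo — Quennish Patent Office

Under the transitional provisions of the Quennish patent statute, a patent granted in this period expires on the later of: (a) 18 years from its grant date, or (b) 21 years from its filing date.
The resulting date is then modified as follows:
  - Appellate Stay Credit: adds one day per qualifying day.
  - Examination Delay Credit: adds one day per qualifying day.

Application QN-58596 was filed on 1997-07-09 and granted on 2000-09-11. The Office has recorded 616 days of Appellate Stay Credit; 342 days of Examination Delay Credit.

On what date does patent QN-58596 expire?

(a) grant + 18 years → 11 September 2018.
(b) filing + 21 years → 9 July 2018.
Later of the two: 11 September 2018.
Appellate Stay Credit: +616 days → 19 May 2020.
Examination Delay Credit: +342 days → 26 April 2021.

April 26, 2021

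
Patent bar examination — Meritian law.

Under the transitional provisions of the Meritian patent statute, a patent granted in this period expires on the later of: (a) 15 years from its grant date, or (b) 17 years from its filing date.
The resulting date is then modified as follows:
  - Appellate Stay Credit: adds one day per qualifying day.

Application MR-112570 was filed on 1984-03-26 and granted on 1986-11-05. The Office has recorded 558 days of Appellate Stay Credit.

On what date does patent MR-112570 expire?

May 17, 2003

(a) grant + 15 years → 5 November 2001.
(b) filing + 17 years → 26 March 2001.
Later of the two: 5 November 2001.
Appellate Stay Credit: +558 days → 17 May 2003.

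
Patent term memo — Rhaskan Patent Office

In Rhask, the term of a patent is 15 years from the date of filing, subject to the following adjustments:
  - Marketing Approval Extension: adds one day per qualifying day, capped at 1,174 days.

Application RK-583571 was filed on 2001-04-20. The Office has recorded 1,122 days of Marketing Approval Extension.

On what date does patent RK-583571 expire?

Base term: filing date + 15 years → 20 April 2016.
Marketing Approval Extension: 1122 days (within the 1174-day cap) → +1122 days → 17 May 2019.

2019-05-17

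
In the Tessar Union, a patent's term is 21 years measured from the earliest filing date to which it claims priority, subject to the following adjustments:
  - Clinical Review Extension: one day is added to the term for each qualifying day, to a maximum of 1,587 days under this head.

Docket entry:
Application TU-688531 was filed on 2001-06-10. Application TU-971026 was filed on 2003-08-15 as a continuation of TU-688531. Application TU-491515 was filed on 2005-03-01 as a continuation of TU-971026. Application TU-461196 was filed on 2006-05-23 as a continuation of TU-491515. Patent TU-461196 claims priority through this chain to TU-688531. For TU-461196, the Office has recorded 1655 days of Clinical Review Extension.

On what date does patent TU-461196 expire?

2026-10-14

Earliest priority filing: 10 June 2001.
Base term: 10 June 2001 + 21 years → 10 June 2022.
Clinical Review Extension: 1655 days claimed exceeds the 1587-day cap, so +1587 days → 14 October 2026.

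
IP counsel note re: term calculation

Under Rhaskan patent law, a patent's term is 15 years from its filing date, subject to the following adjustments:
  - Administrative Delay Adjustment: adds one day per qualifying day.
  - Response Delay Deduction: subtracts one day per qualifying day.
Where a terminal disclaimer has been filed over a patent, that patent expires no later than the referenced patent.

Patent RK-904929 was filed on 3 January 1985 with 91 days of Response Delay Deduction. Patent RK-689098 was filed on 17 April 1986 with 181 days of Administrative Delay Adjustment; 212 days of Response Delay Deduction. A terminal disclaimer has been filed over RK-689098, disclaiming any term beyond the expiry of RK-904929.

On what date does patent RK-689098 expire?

October 4, 1999

Natural term of RK-689098:
  Base: filing + 15 years → 17 April 2001.
  Administrative Delay Adjustment: +181 days → 15 October 2001.
  Response Delay Deduction: −212 days → 17 March 2001.
Expiry of referenced patent RK-904929:
  Base: filing + 15 years → 3 January 2000.
  Response Delay Deduction: −91 days → 4 October 1999.
Terminal disclaimer: RK-689098 expires on the earlier of 17 March 2001 and 4 October 1999.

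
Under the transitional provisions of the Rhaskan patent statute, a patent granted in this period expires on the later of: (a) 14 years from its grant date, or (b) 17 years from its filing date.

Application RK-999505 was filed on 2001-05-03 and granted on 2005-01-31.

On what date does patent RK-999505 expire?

2019-01-31

(a) grant + 14 years → 31 January 2019.
(b) filing + 17 years → 3 May 2018.
Later of the two: 31 January 2019.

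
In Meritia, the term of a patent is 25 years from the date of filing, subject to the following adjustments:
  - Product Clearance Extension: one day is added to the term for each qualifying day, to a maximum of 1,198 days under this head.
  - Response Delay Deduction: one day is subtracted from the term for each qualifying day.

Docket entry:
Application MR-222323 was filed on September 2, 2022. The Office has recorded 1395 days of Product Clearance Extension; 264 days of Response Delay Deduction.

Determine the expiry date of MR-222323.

Base term: filing date + 25 years → 2 September 2047.
Product Clearance Extension: 1395 days claimed exceeds the 1198-day cap, so +1198 days → 13 December 2050.
Response Delay Deduction: −264 days → 24 March 2050.

2050-03-24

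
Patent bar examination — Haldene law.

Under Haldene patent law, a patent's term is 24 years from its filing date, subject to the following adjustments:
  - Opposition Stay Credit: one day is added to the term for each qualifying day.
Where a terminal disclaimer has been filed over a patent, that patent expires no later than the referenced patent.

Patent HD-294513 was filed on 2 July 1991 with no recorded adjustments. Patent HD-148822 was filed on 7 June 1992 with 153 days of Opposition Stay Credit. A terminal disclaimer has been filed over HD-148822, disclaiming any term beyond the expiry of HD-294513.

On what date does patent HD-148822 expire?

Natural term of HD-148822:
  Base: filing + 24 years → 7 June 2016.
  Opposition Stay Credit: +153 days → 7 November 2016.
Expiry of referenced patent HD-294513:
  Base: filing + 24 years → 2 July 2015.
Terminal disclaimer: HD-148822 expires on the earlier of 7 November 2016 and 2 July 2015.

July 2, 2015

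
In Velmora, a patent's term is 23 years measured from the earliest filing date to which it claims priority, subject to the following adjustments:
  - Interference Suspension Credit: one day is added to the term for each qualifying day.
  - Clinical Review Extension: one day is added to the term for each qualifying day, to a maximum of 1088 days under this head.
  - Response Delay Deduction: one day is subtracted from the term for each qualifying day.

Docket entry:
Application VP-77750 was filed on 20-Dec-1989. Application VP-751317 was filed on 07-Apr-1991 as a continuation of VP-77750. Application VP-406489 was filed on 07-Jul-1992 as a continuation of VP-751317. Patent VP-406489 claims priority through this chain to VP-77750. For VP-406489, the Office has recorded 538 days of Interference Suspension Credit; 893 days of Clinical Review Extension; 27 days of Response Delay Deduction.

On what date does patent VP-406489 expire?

Earliest priority filing: 20 December 1989.
Base term: 20 December 1989 + 23 years → 20 December 2012.
Interference Suspension Credit: +538 days → 11 June 2014.
Clinical Review Extension: 893 days (within the 1088-day cap) → +893 days → 20 November 2016.
Response Delay Deduction: −27 days → 24 October 2016.

2016-10-24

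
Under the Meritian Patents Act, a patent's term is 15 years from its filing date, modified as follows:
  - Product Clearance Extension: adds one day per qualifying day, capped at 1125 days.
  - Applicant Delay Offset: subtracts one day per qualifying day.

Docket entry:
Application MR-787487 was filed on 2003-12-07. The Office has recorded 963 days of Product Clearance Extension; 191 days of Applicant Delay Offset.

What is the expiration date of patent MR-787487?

Base term: filing date + 15 years → 7 December 2018.
Product Clearance Extension: 963 days (within the 1125-day cap) → +963 days → 27 July 2021.
Applicant Delay Offset: −191 days → 17 January 2021.

January 17, 2021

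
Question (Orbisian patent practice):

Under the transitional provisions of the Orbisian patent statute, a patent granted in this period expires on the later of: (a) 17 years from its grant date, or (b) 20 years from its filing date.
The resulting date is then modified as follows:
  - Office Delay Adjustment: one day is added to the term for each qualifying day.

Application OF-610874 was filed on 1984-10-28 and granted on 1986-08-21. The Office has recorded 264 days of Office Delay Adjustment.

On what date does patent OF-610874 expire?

2005-07-19

(a) grant + 17 years → 21 August 2003.
(b) filing + 20 years → 28 October 2004.
Later of the two: 28 October 2004.
Office Delay Adjustment: +264 days → 19 July 2005.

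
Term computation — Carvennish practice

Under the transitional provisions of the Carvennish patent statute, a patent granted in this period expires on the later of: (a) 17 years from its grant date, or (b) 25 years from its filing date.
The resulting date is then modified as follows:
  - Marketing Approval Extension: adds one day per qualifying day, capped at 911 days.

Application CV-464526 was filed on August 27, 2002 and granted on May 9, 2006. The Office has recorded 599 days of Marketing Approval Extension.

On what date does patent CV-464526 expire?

(a) grant + 17 years → 9 May 2023.
(b) filing + 25 years → 27 August 2027.
Later of the two: 27 August 2027.
Marketing Approval Extension: 599 days (within the 911-day cap) → +599 days → 17 April 2029.

April 17, 2029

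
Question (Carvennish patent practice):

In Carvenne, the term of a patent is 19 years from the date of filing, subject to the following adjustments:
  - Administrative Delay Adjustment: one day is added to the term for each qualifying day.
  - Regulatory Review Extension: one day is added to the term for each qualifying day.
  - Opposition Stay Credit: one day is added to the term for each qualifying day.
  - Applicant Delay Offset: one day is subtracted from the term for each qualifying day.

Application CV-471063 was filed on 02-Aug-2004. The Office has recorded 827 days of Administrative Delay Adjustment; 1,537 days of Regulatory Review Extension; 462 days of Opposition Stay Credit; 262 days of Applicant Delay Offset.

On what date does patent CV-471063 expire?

Base term: filing date + 19 years → 2 August 2023.
Administrative Delay Adjustment: +827 days → 6 November 2025.
Regulatory Review Extension: +1537 days → 21 January 2030.
Opposition Stay Credit: +462 days → 28 April 2031.
Applicant Delay Offset: −262 days → 9 August 2030.

2030-08-09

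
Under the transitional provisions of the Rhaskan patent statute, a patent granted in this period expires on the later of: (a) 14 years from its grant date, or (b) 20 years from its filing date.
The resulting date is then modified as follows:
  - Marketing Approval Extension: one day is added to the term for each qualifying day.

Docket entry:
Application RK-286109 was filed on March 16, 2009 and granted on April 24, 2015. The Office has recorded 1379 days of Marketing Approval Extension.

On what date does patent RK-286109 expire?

(a) grant + 14 years → 24 April 2029.
(b) filing + 20 years → 16 March 2029.
Later of the two: 24 April 2029.
Marketing Approval Extension: +1379 days → 1 February 2033.

February 1, 2033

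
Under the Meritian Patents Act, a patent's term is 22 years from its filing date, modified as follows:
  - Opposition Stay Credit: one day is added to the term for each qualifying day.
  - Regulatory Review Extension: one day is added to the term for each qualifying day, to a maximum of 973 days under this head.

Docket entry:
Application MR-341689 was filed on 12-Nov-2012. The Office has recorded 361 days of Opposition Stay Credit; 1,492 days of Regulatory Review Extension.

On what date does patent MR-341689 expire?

Base term: filing date + 22 years → 12 November 2034.
Opposition Stay Credit: +361 days → 8 November 2035.
Regulatory Review Extension: 1492 days claimed exceeds the 973-day cap, so +973 days → 8 July 2038.

2038-07-08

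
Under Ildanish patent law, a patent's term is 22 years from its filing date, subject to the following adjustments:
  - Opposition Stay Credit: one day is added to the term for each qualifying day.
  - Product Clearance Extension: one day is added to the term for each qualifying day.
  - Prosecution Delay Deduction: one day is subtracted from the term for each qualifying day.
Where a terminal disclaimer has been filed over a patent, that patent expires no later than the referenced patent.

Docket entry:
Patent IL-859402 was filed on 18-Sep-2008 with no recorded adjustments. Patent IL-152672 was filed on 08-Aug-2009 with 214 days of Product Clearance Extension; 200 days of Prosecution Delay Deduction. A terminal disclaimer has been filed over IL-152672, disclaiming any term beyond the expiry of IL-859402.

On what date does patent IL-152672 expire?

2030-09-18

Natural term of IL-152672:
  Base: filing + 22 years → 8 August 2031.
  Product Clearance Extension: +214 days → 9 March 2032.
  Prosecution Delay Deduction: −200 days → 22 August 2031.
Expiry of referenced patent IL-859402:
  Base: filing + 22 years → 18 September 2030.
Terminal disclaimer: IL-152672 expires on the earlier of 22 August 2031 and 18 September 2030.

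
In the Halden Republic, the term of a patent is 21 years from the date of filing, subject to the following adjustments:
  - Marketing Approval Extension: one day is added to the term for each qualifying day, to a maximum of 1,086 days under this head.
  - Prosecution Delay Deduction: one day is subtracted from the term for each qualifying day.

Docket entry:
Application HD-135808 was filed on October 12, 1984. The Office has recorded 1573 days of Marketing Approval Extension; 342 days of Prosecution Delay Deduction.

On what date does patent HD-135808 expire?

October 26, 2007

Base term: filing date + 21 years → 12 October 2005.
Marketing Approval Extension: 1573 days claimed exceeds the 1086-day cap, so +1086 days → 2 October 2008.
Prosecution Delay Deduction: −342 days → 26 October 2007.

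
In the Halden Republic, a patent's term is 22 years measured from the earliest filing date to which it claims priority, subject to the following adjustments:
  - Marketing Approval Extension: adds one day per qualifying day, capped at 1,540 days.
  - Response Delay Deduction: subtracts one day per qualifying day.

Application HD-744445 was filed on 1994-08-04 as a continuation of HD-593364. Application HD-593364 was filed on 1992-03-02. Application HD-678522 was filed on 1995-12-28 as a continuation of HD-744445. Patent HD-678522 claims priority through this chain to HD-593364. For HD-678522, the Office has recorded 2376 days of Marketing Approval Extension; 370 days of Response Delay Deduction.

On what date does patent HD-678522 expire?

Earliest priority filing: 2 March 1992.
Base term: 2 March 1992 + 22 years → 2 March 2014.
Marketing Approval Extension: 2376 days claimed exceeds the 1540-day cap, so +1540 days → 20 May 2018.
Response Delay Deduction: −370 days → 15 May 2017.

2017-05-15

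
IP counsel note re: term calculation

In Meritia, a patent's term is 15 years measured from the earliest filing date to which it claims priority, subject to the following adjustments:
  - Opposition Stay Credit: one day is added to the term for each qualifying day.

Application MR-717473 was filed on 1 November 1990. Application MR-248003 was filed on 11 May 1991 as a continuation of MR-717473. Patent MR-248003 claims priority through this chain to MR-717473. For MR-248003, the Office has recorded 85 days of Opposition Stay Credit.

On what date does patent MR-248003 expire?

January 25, 2006

Earliest priority filing: 1 November 1990.
Base term: 1 November 1990 + 15 years → 1 November 2005.
Opposition Stay Credit: +85 days → 25 January 2006.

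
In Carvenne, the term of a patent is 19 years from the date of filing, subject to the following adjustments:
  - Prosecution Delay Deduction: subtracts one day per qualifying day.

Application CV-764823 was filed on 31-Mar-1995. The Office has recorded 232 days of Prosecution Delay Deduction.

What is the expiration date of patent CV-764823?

Base term: filing date + 19 years → 31 March 2014.
Prosecution Delay Deduction: −232 days → 11 August 2013.

August 11, 2013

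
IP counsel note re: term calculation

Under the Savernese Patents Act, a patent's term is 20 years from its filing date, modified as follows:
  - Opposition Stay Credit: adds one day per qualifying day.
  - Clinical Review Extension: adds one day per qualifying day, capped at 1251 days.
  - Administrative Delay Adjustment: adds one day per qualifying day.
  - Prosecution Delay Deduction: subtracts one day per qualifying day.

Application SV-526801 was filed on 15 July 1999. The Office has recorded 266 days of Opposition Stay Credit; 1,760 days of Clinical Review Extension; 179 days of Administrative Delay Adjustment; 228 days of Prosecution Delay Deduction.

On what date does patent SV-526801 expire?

2023-07-22

Base term: filing date + 20 years → 15 July 2019.
Opposition Stay Credit: +266 days → 6 April 2020.
Clinical Review Extension: 1760 days claimed exceeds the 1251-day cap, so +1251 days → 9 September 2023.
Administrative Delay Adjustment: +179 days → 6 March 2024.
Prosecution Delay Deduction: −228 days → 22 July 2023.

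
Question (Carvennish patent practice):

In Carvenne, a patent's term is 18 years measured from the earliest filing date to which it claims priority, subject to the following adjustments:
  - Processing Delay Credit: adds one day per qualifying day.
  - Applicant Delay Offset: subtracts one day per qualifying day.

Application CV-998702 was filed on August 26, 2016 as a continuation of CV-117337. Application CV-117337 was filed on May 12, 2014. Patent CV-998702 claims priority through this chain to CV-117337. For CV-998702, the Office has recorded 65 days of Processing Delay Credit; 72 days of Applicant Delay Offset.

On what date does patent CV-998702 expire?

Earliest priority filing: 12 May 2014.
Base term: 12 May 2014 + 18 years → 12 May 2032.
Processing Delay Credit: +65 days → 16 July 2032.
Applicant Delay Offset: −72 days → 5 May 2032.

May 5, 2032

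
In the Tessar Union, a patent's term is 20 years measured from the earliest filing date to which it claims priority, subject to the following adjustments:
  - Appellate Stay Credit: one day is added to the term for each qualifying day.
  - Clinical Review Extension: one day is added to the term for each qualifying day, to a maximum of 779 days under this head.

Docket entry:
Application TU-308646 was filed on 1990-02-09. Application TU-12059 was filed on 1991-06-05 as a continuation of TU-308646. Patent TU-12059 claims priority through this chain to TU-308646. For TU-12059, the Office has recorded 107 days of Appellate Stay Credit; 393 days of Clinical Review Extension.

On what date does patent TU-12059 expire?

Earliest priority filing: 9 February 1990.
Base term: 9 February 1990 + 20 years → 9 February 2010.
Appellate Stay Credit: +107 days → 27 May 2010.
Clinical Review Extension: 393 days (within the 779-day cap) → +393 days → 24 June 2011.

June 24, 2011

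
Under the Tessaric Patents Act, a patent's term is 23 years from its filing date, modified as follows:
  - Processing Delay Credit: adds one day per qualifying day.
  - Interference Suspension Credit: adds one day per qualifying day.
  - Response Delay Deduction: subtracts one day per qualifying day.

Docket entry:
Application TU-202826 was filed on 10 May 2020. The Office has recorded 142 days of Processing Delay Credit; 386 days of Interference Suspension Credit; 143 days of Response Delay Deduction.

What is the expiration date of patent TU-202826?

Base term: filing date + 23 years → 10 May 2043.
Processing Delay Credit: +142 days → 29 September 2043.
Interference Suspension Credit: +386 days → 19 October 2044.
Response Delay Deduction: −143 days → 29 May 2044.

May 29, 2044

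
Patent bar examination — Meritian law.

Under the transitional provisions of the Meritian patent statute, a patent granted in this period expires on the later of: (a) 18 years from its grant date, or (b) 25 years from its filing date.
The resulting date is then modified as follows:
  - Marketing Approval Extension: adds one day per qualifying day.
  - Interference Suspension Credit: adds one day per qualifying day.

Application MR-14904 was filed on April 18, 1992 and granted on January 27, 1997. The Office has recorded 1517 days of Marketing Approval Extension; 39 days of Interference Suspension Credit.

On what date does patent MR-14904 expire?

(a) grant + 18 years → 27 January 2015.
(b) filing + 25 years → 18 April 2017.
Later of the two: 18 April 2017.
Marketing Approval Extension: +1517 days → 13 June 2021.
Interference Suspension Credit: +39 days → 22 July 2021.

2021-07-22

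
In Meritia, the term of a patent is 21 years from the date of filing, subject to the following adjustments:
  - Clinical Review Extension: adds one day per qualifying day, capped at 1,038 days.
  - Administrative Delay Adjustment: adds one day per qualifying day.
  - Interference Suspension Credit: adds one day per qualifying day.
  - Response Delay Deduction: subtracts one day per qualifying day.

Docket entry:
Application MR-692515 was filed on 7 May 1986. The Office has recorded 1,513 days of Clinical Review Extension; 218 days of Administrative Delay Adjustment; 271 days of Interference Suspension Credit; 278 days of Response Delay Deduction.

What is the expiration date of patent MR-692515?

Base term: filing date + 21 years → 7 May 2007.
Clinical Review Extension: 1513 days claimed exceeds the 1038-day cap, so +1038 days → 10 March 2010.
Administrative Delay Adjustment: +218 days → 14 October 2010.
Interference Suspension Credit: +271 days → 12 July 2011.
Response Delay Deduction: −278 days → 7 October 2010.

2010-10-07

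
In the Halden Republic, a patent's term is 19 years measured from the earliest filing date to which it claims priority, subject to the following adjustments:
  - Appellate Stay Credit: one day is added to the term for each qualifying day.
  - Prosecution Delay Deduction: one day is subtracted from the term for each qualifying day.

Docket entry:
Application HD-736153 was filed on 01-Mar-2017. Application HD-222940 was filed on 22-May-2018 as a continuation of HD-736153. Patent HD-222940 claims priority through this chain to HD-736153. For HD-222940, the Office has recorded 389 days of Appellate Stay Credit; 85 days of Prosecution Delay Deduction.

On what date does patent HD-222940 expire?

December 30, 2036

Earliest priority filing: 1 March 2017.
Base term: 1 March 2017 + 19 years → 1 March 2036.
Appellate Stay Credit: +389 days → 25 March 2037.
Prosecution Delay Deduction: −85 days → 30 December 2036.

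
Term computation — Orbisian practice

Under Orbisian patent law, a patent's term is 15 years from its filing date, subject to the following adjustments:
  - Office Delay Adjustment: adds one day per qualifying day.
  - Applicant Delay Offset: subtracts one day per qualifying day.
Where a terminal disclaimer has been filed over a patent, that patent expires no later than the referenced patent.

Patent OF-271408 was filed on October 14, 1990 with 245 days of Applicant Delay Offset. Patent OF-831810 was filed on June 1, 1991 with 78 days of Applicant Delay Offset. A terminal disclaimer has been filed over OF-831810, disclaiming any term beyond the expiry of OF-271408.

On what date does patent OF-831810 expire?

2005-02-11

Natural term of OF-831810:
  Base: filing + 15 years → 1 June 2006.
  Applicant Delay Offset: −78 days → 15 March 2006.
Expiry of referenced patent OF-271408:
  Base: filing + 15 years → 14 October 2005.
  Applicant Delay Offset: −245 days → 11 February 2005.
Terminal disclaimer: OF-831810 expires on the earlier of 15 March 2006 and 11 February 2005.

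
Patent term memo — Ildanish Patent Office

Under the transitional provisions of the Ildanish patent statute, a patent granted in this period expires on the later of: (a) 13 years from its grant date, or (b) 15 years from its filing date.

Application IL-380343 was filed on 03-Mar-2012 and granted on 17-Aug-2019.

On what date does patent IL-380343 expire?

(a) grant + 13 years → 17 August 2032.
(b) filing + 15 years → 3 March 2027.
Later of the two: 17 August 2032.

August 17, 2032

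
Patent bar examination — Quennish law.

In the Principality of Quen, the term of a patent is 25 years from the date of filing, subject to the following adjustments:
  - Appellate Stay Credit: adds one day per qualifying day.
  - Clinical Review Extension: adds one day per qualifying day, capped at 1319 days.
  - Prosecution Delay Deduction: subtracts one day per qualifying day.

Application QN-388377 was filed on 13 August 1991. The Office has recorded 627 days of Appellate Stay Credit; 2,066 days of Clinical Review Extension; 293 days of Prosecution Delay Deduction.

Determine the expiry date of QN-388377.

February 21, 2021

Base term: filing date + 25 years → 13 August 2016.
Appellate Stay Credit: +627 days → 2 May 2018.
Clinical Review Extension: 2066 days claimed exceeds the 1319-day cap, so +1319 days → 11 December 2021.
Prosecution Delay Deduction: −293 days → 21 February 2021.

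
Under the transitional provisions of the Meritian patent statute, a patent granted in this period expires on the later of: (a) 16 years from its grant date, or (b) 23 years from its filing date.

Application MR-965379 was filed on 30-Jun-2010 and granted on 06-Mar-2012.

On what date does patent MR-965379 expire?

2033-06-30

(a) grant + 16 years → 6 March 2028.
(b) filing + 23 years → 30 June 2033.
Later of the two: 30 June 2033.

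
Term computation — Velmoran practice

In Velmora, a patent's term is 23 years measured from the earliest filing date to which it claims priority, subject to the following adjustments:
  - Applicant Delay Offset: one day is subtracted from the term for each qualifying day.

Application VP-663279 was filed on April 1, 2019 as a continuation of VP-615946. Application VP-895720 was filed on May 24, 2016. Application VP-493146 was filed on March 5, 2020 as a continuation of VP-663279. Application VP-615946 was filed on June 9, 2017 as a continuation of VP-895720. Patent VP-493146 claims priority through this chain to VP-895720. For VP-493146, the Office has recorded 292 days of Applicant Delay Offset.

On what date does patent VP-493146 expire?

August 5, 2038

Earliest priority filing: 24 May 2016.
Base term: 24 May 2016 + 23 years → 24 May 2039.
Applicant Delay Offset: −292 days → 5 August 2038.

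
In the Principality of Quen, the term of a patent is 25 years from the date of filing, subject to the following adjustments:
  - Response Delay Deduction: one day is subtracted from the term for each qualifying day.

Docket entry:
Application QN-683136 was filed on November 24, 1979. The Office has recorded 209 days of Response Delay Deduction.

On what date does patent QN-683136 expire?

Base term: filing date + 25 years → 24 November 2004.
Response Delay Deduction: −209 days → 29 April 2004.

April 29, 2004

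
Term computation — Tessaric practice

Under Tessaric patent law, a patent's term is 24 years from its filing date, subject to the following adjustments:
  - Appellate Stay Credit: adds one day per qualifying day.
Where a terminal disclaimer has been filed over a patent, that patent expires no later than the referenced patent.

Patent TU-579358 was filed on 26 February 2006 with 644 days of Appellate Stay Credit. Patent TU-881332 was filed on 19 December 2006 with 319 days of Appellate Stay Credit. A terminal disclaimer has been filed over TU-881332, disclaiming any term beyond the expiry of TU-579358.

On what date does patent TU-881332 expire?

2031-11-03

Natural term of TU-881332:
  Base: filing + 24 years → 19 December 2030.
  Appellate Stay Credit: +319 days → 3 November 2031.
Expiry of referenced patent TU-579358:
  Base: filing + 24 years → 26 February 2030.
  Appellate Stay Credit: +644 days → 2 December 2031.
Terminal disclaimer: TU-881332 expires on the earlier of 3 November 2031 and 2 December 2031.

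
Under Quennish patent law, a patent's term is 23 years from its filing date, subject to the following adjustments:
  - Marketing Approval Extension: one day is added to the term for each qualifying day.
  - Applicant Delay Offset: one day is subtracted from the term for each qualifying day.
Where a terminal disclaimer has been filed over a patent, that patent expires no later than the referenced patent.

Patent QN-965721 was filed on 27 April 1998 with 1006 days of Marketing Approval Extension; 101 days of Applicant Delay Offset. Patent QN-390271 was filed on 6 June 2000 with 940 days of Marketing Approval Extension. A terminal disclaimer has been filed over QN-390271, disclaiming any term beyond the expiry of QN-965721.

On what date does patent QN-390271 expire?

Natural term of QN-390271:
  Base: filing + 23 years → 6 June 2023.
  Marketing Approval Extension: +940 days → 1 January 2026.
Expiry of referenced patent QN-965721:
  Base: filing + 23 years → 27 April 2021.
  Marketing Approval Extension: +1006 days → 28 January 2024.
  Applicant Delay Offset: −101 days → 19 October 2023.
Terminal disclaimer: QN-390271 expires on the earlier of 1 January 2026 and 19 October 2023.

October 19, 2023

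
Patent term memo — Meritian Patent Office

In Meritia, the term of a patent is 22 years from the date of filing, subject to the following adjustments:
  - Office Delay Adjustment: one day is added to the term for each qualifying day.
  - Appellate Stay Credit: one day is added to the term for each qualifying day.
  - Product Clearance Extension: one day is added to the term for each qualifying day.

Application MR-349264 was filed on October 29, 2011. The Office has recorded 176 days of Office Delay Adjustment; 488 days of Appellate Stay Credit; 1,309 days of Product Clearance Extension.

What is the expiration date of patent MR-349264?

2039-03-25

Base term: filing date + 22 years → 29 October 2033.
Office Delay Adjustment: +176 days → 23 April 2034.
Appellate Stay Credit: +488 days → 24 August 2035.
Product Clearance Extension: +1309 days → 25 March 2039.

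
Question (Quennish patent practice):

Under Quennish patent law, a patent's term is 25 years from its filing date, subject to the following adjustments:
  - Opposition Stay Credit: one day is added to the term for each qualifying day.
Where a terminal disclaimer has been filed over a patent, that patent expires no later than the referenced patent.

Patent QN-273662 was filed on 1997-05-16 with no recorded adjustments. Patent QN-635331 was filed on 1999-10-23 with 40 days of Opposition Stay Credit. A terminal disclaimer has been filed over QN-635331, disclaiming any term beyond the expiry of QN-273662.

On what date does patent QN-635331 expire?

May 16, 2022

Natural term of QN-635331:
  Base: filing + 25 years → 23 October 2024.
  Opposition Stay Credit: +40 days → 2 December 2024.
Expiry of referenced patent QN-273662:
  Base: filing + 25 years → 16 May 2022.
Terminal disclaimer: QN-635331 expires on the earlier of 2 December 2024 and 16 May 2022.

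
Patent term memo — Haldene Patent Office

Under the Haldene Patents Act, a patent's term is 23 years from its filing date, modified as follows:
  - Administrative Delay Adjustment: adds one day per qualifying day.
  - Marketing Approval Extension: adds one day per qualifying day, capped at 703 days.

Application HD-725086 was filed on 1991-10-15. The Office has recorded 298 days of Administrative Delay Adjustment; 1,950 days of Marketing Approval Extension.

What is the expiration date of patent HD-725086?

Base term: filing date + 23 years → 15 October 2014.
Administrative Delay Adjustment: +298 days → 9 August 2015.
Marketing Approval Extension: 1950 days claimed exceeds the 703-day cap, so +703 days → 12 July 2017.

2017-07-12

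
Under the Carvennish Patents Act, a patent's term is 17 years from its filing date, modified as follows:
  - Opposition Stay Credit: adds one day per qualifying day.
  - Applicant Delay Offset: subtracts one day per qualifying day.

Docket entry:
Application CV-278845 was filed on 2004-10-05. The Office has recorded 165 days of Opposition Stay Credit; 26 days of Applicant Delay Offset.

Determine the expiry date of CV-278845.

Base term: filing date + 17 years → 5 October 2021.
Opposition Stay Credit: +165 days → 19 March 2022.
Applicant Delay Offset: −26 days → 21 February 2022.

February 21, 2022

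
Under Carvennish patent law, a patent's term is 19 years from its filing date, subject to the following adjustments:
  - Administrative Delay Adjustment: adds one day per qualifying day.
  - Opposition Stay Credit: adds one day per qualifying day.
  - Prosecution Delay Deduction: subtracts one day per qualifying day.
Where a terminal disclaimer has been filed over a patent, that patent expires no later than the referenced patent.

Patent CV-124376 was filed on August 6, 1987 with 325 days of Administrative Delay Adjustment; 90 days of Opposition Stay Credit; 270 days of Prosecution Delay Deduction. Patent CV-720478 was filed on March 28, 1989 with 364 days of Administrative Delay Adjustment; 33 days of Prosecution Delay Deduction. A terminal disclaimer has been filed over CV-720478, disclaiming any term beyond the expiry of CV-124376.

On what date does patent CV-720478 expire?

Natural term of CV-720478:
  Base: filing + 19 years → 28 March 2008.
  Administrative Delay Adjustment: +364 days → 27 March 2009.
  Prosecution Delay Deduction: −33 days → 22 February 2009.
Expiry of referenced patent CV-124376:
  Base: filing + 19 years → 6 August 2006.
  Administrative Delay Adjustment: +325 days → 27 June 2007.
  Opposition Stay Credit: +90 days → 25 September 2007.
  Prosecution Delay Deduction: −270 days → 29 December 2006.
Terminal disclaimer: CV-720478 expires on the earlier of 22 February 2009 and 29 December 2006.

December 29, 2006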